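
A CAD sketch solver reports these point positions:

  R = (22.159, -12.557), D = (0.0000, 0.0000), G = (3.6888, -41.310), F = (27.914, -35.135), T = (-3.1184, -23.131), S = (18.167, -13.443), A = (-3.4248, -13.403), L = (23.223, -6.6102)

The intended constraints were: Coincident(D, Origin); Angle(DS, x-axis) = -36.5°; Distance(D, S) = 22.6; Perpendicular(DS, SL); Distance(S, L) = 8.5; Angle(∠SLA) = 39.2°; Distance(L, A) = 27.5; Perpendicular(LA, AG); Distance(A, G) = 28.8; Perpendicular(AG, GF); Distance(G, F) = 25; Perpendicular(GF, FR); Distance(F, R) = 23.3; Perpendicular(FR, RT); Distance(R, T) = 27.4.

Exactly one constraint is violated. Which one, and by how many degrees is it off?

Perpendicular(FR, RT) — off by 8.40°.

D = (0.00, 0.00) ✓; DS at -36.50° ✓; |DS| = 22.60 ✓; ∠(DS, SL) = 90.00° ✓; |SL| = 8.500 ✓; ∠SLA = 39.20° ✓; |LA| = 27.50 ✓; ∠(LA, AG) = 90.00° ✓; |AG| = 28.80 ✓; ∠(AG, GF) = 90.00° ✓; |GF| = 25.00 ✓; ∠(GF, FR) = 90.00° ✓; |FR| = 23.30 ✓; ∠(FR, RT) = 98.40° ✗; |RT| = 27.40 ✓.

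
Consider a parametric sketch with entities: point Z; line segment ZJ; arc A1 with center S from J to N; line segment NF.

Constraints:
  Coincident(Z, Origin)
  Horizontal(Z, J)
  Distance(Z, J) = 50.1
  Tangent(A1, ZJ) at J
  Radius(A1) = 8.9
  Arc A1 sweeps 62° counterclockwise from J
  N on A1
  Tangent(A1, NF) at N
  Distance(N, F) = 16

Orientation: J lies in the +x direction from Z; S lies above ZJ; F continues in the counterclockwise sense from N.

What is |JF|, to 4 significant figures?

24.32

Z is at the origin; Z and J share the same y with |ZJ| = 50.1 and J on the +x side, so J = (50.10, 0.000). The tangent condition forces SJ to be normal to ZJ, so S = J + (0, 8.9) = (50.10, 8.900). On A1, J sits at bearing -90° from S; a 62° counterclockwise sweep puts N at bearing -28°, so N = S + 8.9·(cos -28°, sin -28°) = (57.96, 4.722). A1 meets NF tangentially, so SN is at right angles to NF, so NF runs along (−sin -28°, cos -28°); with |NF| = 16.0, F = (65.47, 18.85). Then |JF| = |F − J| = 24.32.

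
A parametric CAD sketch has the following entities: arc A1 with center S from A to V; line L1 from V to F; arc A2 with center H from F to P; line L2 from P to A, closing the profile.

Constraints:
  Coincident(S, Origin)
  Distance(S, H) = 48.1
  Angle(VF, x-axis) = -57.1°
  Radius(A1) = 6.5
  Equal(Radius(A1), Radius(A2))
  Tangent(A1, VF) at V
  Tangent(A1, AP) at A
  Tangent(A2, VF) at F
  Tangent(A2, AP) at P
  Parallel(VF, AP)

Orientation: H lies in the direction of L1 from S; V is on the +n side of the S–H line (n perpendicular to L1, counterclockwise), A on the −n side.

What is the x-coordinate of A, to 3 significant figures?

-5.46

S is at the origin and H lies 48.1 along u from S, so H = 48.1·u = (26.1, -40.4). Tangency of A1 to both parallel lines with radius 6.5 puts V and A at S ± 6.5·n: V = (5.46, 3.53), A = (-5.46, -3.53). So A.x = -5.46.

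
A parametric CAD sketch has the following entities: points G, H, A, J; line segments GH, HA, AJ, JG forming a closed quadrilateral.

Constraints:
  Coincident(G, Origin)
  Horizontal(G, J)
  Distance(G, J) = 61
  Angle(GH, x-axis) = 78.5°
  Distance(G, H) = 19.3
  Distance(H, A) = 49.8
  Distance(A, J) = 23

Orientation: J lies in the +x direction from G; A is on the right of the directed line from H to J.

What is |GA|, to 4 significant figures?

44.02

G is at the origin; G and J share the same y with |GJ| = 61.0 and J in +x, so J = (61.0, 0). GH runs at 78.5° with |GH| = 19.3, so H = (3.848, 18.91). A is determined by |HA| = 49.8 and |AJ| = 23.0 together: it lies at the intersection of circle(H, 49.8) and circle(J, 23.0). With |HJ| = 60.20, the foot of the radical line on HJ is 46.30 from H and the perpendicular offset is √(49.8² − 46.30²) = 18.33. Taking the right-of-HJ solution: A = (42.05, -13.03).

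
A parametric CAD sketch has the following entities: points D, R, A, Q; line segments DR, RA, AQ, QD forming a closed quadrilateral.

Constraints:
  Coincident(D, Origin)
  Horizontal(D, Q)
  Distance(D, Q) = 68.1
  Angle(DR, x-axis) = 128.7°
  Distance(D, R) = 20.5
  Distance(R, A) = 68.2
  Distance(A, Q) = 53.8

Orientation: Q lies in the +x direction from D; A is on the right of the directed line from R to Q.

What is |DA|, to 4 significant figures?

47.70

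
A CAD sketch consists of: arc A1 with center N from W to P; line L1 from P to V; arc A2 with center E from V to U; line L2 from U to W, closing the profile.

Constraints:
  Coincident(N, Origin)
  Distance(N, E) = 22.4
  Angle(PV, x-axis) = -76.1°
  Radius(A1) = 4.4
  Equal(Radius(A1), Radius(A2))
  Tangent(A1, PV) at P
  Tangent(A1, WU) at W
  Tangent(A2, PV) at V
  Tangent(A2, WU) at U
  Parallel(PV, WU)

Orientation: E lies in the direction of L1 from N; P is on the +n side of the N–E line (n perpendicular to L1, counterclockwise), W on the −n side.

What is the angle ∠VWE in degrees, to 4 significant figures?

10.33°

The slot axis is L1's direction at -76.1°, so u = (cos -76.1°, sin -76.1°) = (0.2402, -0.9707) and n = (−sin -76.1°, cos -76.1°) = (0.9707, 0.2402). N is at the origin and E lies 22.4 along u from N, so E = 22.4·u = (5.381, -21.74). Tangency of A1 to both parallel lines with radius 4.4 puts P and W at N ± 4.4·n: P = (4.271, 1.057), W = (-4.271, -1.057). Equal radii place V and U the same way about E: V = E + 4.4·n = (9.652, -20.69), U = E − 4.4·n = (1.110, -22.80). Then cos ∠VWE = WV·WE / (|WV||WE|), giving 10.33°.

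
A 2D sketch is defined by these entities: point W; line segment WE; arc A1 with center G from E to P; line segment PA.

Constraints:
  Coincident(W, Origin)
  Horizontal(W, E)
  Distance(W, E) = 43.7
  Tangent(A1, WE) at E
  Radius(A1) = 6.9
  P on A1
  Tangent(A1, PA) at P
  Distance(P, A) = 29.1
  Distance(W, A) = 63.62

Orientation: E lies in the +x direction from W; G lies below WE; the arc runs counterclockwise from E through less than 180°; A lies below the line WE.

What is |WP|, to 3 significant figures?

39.2

W is at the origin; WE is horizontal with |WE| = 43.7 and E on the +x side, so E = (43.7, 0.00). Since A1 is tangent to WE there, GE ⟂ WE, so G = E + (0, -6.9) = (43.7, -6.90). Since GP ⟂ PA (tangency), |GA| = √(6.9² + 29.1²) = 29.9 regardless of where P sits on A1. So A lies on both circle(W, 63.62) and circle(G, 29.9); the below-WE intersection is A = (52.9, -35.4). P is the foot of the tangent from A: P = (37.8, -10.5).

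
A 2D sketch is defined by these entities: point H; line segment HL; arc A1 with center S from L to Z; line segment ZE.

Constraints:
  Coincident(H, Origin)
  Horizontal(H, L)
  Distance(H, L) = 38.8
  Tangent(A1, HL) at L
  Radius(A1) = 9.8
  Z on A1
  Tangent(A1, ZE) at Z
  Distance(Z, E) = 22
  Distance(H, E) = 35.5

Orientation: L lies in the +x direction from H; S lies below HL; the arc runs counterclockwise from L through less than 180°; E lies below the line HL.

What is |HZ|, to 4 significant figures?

30.26

H is at the origin; HL is horizontal with |HL| = 38.8 and L on the +x side, so L = (38.80, 0.000). Tangency of A1 to HL means the radius SL is perpendicular to HL, so S = L + (0, -9.8) = (38.80, -9.800). Since SZ ⟂ ZE (tangency), |SE| = √(9.8² + 22.0²) = 24.08 regardless of where Z sits on A1. So E lies on both circle(H, 35.5) and circle(S, 24.08); the below-HL intersection is E = (22.46, -27.49). Z is the foot of the tangent from E: Z = (29.52, -6.656).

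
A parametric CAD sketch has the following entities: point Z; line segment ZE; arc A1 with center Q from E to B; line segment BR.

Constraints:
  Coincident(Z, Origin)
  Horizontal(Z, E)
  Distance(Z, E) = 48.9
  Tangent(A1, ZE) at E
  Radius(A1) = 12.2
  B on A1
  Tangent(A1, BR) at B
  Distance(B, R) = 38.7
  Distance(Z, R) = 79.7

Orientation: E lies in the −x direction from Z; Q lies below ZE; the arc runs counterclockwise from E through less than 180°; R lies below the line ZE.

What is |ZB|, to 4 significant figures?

62.29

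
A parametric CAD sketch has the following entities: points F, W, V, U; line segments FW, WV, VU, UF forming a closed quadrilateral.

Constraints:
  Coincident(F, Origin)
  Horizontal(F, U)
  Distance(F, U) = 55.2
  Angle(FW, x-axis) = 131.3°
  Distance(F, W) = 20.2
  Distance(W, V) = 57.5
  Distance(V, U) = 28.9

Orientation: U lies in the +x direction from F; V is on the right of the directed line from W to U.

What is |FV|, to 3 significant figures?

38.0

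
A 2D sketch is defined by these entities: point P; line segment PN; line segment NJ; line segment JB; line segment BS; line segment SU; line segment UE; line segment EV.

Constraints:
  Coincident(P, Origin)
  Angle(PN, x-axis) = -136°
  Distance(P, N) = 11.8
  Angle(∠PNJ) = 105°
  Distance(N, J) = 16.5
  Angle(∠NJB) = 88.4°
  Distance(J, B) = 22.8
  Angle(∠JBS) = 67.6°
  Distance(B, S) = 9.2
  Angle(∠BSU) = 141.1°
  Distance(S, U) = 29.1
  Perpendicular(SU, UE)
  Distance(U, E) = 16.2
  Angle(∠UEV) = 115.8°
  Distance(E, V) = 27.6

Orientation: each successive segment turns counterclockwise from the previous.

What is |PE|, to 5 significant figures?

28.169

P is at the origin; PN runs at -136.0° with length 11.8, so N = (-8.4882, -8.1970). ∠PNJ = 105.0° gives NJ at -61.000° from the x-axis; with |NJ| = 16.5, J = (-0.48885, -22.628). ∠NJB = 88.4° gives JB at 30.600° from the x-axis; with |JB| = 22.8, B = (19.136, -11.022). ∠JBS = 67.6° gives BS at 143.00° from the x-axis; with |BS| = 9.2, S = (11.789, -5.4854). ∠BSU = 141.1° gives SU at -178.10° from the x-axis; with |SU| = 29.1, U = (-17.295, -6.4502). SU ⟂ UE, so UE runs at -88.100°; with |UE| = 16.2, E = (-16.758, -22.641). Then |PE| = |E − P| = 28.169.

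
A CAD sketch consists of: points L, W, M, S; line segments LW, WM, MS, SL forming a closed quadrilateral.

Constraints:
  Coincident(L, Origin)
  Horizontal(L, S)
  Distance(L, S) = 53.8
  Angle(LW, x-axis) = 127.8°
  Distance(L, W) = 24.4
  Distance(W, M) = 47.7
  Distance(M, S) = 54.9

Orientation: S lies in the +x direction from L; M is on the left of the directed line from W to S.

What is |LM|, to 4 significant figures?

52.33

L is at the origin; LS is horizontal with |LS| = 53.8 and S in +x, so S = (53.8, 0). LW runs at 127.8° with |LW| = 24.4, so W = (-14.95, 19.28). M is determined by |WM| = 47.7 and |MS| = 54.9 together: it lies at the intersection of circle(W, 47.7) and circle(S, 54.9). With |WS| = 71.41, the foot of the radical line on WS is 30.53 from W and the perpendicular offset is √(47.7² − 30.53²) = 36.65. Taking the left-of-WS solution: M = (24.34, 46.32).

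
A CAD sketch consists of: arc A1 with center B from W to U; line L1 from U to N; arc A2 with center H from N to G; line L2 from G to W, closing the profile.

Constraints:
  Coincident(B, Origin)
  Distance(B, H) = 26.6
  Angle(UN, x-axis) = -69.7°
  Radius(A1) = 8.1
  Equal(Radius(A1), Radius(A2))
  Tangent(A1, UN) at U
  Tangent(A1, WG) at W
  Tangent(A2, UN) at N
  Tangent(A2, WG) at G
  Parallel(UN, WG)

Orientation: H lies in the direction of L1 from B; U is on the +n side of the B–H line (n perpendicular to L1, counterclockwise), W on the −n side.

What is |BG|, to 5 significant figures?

27.806

Tangency of A1 to both parallel lines with radius 8.1 puts U and W at B ± 8.1·n: U = (7.5969, 2.8102), W = (-7.5969, -2.8102). Equal radii place N and G the same way about H: N = H + 8.1·n = (16.825, -22.138), G = H − 8.1·n = (1.6316, -27.758). Then |BG| = |G − B| = 27.806.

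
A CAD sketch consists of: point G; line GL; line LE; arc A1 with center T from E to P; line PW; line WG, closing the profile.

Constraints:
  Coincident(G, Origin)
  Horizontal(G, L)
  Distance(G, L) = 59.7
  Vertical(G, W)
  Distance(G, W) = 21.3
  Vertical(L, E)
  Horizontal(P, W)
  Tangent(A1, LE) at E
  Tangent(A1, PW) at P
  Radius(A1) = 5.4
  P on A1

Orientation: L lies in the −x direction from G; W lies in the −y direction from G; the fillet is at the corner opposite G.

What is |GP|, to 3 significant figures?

58.3

The virtual corner opposite G is at (-59.7, -21.3). The tangent condition forces TE to be normal to LE and the tangent condition forces TP to be normal to PW, with radius 5.4, so the center T sits 5.4 in from both sides at T = (-54.3, -15.9). That places the tangent points at E = (-59.7, -15.9) on LE and P = (-54.3, -21.3) on PW. Then |GP| = |P − G| = 58.3.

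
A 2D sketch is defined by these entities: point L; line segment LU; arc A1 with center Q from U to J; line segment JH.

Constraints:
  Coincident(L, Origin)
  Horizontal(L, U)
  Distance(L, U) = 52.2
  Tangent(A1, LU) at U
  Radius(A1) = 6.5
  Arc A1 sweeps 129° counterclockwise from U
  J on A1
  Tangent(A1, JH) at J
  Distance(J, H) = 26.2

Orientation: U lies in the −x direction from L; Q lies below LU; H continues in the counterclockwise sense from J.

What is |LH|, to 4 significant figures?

51.18

On A1, U sits at bearing 90° from Q; a 129° counterclockwise sweep puts J at bearing 219°, so J = Q + 6.5·(cos 219°, sin 219°) = (-57.25, -10.59). Since A1 is tangent to JH there, QJ ⟂ JH, so JH runs along (−sin 219°, cos 219°); with |JH| = 26.2, H = (-40.76, -30.95). Then |LH| = |H − L| = 51.18.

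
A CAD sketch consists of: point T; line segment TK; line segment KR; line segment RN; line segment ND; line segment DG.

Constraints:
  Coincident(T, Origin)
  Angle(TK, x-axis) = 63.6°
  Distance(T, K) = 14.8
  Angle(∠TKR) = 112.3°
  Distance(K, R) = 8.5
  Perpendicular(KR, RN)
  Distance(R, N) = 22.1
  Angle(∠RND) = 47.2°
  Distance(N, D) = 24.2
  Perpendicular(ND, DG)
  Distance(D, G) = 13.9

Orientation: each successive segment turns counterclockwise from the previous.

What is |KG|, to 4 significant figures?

4.545

∠RND = 47.2° gives ND at -5.900° from the x-axis; with |ND| = 24.2, D = (8.439, 2.569). ND is perpendicular to DG, so DG runs at 84.10°; with |DG| = 13.9, G = (9.868, 16.40). Then |KG| = |G − K| = 4.545.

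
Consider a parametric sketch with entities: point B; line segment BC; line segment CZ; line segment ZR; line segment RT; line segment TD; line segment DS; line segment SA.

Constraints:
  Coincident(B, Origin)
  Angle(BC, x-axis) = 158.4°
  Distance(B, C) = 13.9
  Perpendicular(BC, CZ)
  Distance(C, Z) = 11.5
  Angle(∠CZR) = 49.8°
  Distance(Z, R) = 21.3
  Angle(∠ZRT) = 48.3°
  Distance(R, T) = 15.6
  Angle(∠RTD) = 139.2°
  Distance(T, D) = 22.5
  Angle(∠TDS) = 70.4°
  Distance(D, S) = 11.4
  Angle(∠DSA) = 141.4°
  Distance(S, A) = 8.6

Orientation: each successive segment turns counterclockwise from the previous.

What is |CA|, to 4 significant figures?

14.55

B is at the origin; BC runs at 158.4° with length 13.9, so C = (-12.92, 5.117). BC ⟂ CZ, so CZ runs at -111.6°; with |CZ| = 11.5, Z = (-17.16, -5.575). ∠CZR = 49.8° gives ZR at 18.60° from the x-axis; with |ZR| = 21.3, R = (3.030, 1.218). ∠ZRT = 48.3° gives RT at 150.3° from the x-axis; with |RT| = 15.6, T = (-10.52, 8.947). ∠RTD = 139.2° gives TD at -168.9° from the x-axis; with |TD| = 22.5, D = (-32.60, 4.616). ∠TDS = 70.4° gives DS at -59.30° from the x-axis; with |DS| = 11.4, S = (-26.78, -5.187). ∠DSA = 141.4° gives SA at -20.70° from the x-axis; with |SA| = 8.6, A = (-18.73, -8.226). Then |CA| = |A − C| = 14.55.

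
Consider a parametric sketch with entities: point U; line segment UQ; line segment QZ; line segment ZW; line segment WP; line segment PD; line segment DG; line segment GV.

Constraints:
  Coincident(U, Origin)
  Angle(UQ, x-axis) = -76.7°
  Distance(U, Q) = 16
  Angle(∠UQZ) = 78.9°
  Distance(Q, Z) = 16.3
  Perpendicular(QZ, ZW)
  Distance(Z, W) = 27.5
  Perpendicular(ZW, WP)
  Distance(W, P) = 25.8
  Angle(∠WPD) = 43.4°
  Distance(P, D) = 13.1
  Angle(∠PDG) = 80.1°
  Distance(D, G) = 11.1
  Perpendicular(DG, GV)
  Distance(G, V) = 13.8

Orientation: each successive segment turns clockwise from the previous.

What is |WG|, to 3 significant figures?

10.2

U is at the origin; UQ runs at -76.7° with length 16.0, so Q = (3.68, -15.6). ∠UQZ = 78.9° gives QZ at -178° from the x-axis; with |QZ| = 16.3, Z = (-12.6, -16.2). QZ ⟂ ZW, so ZW runs at 92.2°; with |ZW| = 27.5, W = (-13.7, 11.3). ZW ⟂ WP, so WP runs at 2.20°; with |WP| = 25.8, P = (12.1, 12.3). ∠WPD = 43.4° gives PD at -134° from the x-axis; with |PD| = 13.1, D = (2.95, 2.91). ∠PDG = 80.1° gives DG at 126° from the x-axis; with |DG| = 11.1, G = (-3.52, 11.9). Then |WG| = |G − W| = 10.2.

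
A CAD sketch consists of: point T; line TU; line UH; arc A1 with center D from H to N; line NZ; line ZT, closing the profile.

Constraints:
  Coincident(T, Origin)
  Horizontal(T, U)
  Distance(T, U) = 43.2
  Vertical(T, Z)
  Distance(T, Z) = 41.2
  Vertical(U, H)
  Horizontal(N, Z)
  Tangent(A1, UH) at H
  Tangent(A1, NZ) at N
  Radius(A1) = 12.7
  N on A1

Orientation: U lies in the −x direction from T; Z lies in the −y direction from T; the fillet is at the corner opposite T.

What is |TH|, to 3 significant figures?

51.8

T is at the origin; TU is horizontal with |TU| = 43.2 and U on the −x side, so U = (-43.2, 0.00). TZ is vertical with |TZ| = 41.2 and Z on the −y side, so Z = (0.00, -41.2). The virtual corner opposite T is at (-43.2, -41.2). A1 meets UH tangentially, so DH is at right angles to UH and the tangent condition forces DN to be normal to NZ, with radius 12.7, so the center D sits 12.7 in from both sides at D = (-30.5, -28.5). That places the tangent points at H = (-43.2, -28.5) on UH and N = (-30.5, -41.2) on NZ. Then |TH| = |H − T| = 51.8.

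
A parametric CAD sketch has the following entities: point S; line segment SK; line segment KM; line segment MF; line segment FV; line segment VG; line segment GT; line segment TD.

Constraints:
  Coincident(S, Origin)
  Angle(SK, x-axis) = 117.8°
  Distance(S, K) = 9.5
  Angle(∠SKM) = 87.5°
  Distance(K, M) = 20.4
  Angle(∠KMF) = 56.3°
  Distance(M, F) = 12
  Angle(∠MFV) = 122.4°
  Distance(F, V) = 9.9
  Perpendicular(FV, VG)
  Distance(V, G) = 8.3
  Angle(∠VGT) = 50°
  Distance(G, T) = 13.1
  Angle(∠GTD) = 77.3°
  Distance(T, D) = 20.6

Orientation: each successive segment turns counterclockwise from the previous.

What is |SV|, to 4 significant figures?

3.440

∠KMF = 56.3° gives MF at -26.00° from the x-axis; with |MF| = 12.0, F = (-11.26, -7.149). ∠MFV = 122.4° gives FV at 31.60° from the x-axis; with |FV| = 9.9, V = (-2.826, -1.962). Then |SV| = |V − S| = 3.440.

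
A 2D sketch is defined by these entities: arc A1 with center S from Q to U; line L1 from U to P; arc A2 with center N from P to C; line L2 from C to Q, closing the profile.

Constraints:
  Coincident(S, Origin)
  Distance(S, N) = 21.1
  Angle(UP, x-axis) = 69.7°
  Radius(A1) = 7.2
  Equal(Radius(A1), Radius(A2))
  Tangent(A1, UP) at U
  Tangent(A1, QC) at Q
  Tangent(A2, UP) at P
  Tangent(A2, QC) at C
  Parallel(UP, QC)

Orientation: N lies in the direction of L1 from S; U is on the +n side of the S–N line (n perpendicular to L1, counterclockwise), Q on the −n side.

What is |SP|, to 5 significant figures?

22.295

The slot axis is L1's direction at 69.7°, so u = (cos 69.7°, sin 69.7°) = (0.34694, 0.93789) and n = (−sin 69.7°, cos 69.7°) = (-0.93789, 0.34694). S is at the origin and N lies 21.1 along u from S, so N = 21.1·u = (7.3203, 19.789). Tangency of A1 to both parallel lines with radius 7.2 puts U and Q at S ± 7.2·n: U = (-6.7528, 2.4979), Q = (6.7528, -2.4979). Equal radii place P and C the same way about N: P = N + 7.2·n = (0.56754, 22.287), C = N − 7.2·n = (14.073, 17.292). Then |SP| = |P − S| = 22.295.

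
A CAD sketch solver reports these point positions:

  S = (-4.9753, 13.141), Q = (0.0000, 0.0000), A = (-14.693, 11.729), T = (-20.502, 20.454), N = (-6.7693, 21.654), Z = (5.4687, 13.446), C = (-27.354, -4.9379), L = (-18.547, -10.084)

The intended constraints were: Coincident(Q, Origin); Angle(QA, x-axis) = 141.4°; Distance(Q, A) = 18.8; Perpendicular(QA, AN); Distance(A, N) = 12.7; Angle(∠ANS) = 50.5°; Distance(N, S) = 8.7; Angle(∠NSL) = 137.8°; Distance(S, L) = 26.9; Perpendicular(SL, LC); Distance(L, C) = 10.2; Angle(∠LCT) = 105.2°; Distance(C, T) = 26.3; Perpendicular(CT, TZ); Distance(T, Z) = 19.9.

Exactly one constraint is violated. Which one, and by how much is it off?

Distance(T, Z) = 19.9 — off by 7.00.

Q = (0.00, 0.00) ✓; QA at 141.4° ✓; |QA| = 18.80 ✓; ∠(QA, AN) = 90.00° ✓; |AN| = 12.70 ✓; ∠ANS = 50.50° ✓; |NS| = 8.700 ✓; ∠NSL = 137.8° ✓; |SL| = 26.90 ✓; ∠(SL, LC) = 90.00° ✓; |LC| = 10.20 ✓; ∠LCT = 105.2° ✓; |CT| = 26.30 ✓; ∠(CT, TZ) = 90.00° ✓; |TZ| = 26.90 ✗.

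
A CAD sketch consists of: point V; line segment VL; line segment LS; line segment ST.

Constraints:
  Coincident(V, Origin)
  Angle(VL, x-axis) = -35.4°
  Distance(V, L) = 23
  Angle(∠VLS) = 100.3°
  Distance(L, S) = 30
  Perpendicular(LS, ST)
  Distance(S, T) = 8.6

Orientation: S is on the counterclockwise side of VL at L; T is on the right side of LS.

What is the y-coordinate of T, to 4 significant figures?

1.474

∠VLS = 100.3°, so LS runs at -35.4° + (180° − 100.3°) = 44.30° from the x-axis; with |LS| = 30.0, S = L + 30.0·(cos 44.30°, sin 44.30°) = (40.22, 7.629). The perpendicularity gives ST at right angles to LS; with |ST| = 8.6 on the right of LS, T = S + 8.6·(0.6984, -0.7157) = (46.23, 1.474). So T.y = 1.474.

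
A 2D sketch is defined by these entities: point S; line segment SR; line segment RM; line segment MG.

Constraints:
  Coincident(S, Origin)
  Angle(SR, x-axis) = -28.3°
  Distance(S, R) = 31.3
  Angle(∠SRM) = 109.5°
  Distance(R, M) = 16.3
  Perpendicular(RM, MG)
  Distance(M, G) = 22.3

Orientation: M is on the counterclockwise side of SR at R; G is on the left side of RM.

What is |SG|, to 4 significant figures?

27.70

S is at the origin; SR runs at -28.3° with length 31.3, so R = 31.3·(cos -28.3°, sin -28.3°) = (27.56, -14.84). ∠SRM = 109.5°, so RM runs at -28.3° + (180° − 109.5°) = 42.20° from the x-axis; with |RM| = 16.3, M = R + 16.3·(cos 42.20°, sin 42.20°) = (39.63, -3.890). RM ⟂ MG; with |MG| = 22.3 on the left of RM, G = M + 22.3·(-0.6717, 0.7408) = (24.65, 12.63). Then |SG| = |G − S| = 27.70.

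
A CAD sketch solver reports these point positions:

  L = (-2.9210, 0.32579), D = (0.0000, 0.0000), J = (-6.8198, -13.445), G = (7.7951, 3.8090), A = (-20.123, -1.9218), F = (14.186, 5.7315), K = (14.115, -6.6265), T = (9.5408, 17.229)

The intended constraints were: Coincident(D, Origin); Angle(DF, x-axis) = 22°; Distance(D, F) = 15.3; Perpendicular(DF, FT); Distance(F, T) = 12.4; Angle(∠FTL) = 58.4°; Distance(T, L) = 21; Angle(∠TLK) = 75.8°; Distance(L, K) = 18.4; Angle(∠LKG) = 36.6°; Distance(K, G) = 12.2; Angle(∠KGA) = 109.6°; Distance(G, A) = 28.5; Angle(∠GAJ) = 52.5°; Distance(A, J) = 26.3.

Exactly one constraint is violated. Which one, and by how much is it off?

Distance(A, J) = 26.3 — off by 8.70.

D = (0.00, 0.00) ✓; DF at 22.00° ✓; |DF| = 15.30 ✓; ∠(DF, FT) = 90.00° ✓; |FT| = 12.40 ✓; ∠FTL = 58.40° ✓; |TL| = 21.00 ✓; ∠TLK = 75.80° ✓; |LK| = 18.40 ✓; ∠LKG = 36.60° ✓; |KG| = 12.20 ✓; ∠KGA = 109.6° ✓; |GA| = 28.50 ✓; ∠GAJ = 52.50° ✓; |AJ| = 17.60 ✗.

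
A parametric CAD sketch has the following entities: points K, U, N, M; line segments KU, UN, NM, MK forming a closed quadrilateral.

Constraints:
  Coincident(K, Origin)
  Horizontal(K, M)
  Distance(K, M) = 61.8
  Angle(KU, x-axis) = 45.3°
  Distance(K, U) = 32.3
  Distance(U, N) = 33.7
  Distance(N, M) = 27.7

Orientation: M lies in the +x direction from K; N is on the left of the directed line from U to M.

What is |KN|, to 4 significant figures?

62.37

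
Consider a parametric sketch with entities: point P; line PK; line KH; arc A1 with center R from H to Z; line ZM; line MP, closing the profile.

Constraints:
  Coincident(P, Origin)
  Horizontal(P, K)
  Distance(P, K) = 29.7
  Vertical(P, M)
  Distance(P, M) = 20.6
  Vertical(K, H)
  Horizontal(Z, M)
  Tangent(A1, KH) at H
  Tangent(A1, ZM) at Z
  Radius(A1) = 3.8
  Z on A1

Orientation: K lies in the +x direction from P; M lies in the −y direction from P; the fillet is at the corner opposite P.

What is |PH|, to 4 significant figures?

34.12

P is at the origin; P and K share the same y with |PK| = 29.7 and K on the +x side, so K = (29.70, 0.000). P and M share the same x with |PM| = 20.6 and M on the −y side, so M = (0.000, -20.60). The virtual corner opposite P is at (29.70, -20.60). Tangency of A1 to KH means the radius RH is perpendicular to KH and the tangent condition forces RZ to be normal to ZM, with radius 3.8, so the center R sits 3.8 in from both sides at R = (25.90, -16.80). That places the tangent points at H = (29.70, -16.80) on KH and Z = (25.90, -20.60) on ZM. Then |PH| = |H − P| = 34.12.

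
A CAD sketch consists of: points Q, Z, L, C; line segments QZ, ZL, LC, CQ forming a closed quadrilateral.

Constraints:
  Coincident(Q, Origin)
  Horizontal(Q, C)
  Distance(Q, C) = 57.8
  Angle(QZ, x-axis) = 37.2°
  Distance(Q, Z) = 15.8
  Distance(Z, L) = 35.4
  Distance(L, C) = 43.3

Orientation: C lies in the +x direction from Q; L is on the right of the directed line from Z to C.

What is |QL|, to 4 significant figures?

33.04

Checks: |ZL| = 35.40 ✓; |LC| = 43.30 ✓.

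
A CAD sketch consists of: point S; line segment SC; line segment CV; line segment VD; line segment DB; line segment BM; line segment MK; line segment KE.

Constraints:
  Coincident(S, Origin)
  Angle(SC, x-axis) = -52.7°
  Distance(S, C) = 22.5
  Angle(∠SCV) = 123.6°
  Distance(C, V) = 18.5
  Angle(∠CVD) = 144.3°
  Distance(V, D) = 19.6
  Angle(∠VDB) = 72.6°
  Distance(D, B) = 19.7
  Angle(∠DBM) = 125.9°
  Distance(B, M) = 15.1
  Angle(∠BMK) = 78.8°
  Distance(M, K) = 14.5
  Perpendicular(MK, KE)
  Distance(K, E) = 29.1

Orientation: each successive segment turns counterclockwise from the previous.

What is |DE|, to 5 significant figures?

8.7605

∠BMK = 78.8° gives MK at -57.900° from the x-axis; with |MK| = 14.5, K = (24.356, -11.147). The perpendicularity gives KE at right angles to MK, so KE runs at 32.100°; with |KE| = 29.1, E = (49.008, 4.3171). Then |DE| = |E − D| = 8.7605.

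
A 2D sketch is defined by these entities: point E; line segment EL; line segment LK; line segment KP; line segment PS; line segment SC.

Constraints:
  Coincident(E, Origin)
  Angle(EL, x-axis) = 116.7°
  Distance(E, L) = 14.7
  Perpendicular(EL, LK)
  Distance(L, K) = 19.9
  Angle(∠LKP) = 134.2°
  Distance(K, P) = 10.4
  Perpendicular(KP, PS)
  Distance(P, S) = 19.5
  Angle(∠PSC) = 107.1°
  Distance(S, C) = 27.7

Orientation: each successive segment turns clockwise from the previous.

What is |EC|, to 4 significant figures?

13.12

E is at the origin; EL runs at 116.7° with length 14.7, so L = (-6.605, 13.13). EL ⟂ LK, so LK runs at 26.70°; with |LK| = 19.9, K = (11.17, 22.07). ∠LKP = 134.2° gives KP at -19.10° from the x-axis; with |KP| = 10.4, P = (21.00, 18.67). The perpendicularity gives PS at right angles to KP, so PS runs at -109.1°; with |PS| = 19.5, S = (14.62, 0.2444). ∠PSC = 107.1° gives SC at 178.0° from the x-axis; with |SC| = 27.7, C = (-13.06, 1.211). Then |EC| = |C − E| = 13.12.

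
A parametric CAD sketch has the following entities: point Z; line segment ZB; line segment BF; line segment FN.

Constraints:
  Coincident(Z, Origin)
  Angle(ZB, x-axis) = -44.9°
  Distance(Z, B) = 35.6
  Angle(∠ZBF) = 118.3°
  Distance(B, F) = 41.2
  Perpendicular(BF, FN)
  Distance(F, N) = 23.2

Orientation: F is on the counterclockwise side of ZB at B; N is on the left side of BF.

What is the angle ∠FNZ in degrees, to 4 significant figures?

97.98°

Z is at the origin; ZB runs at -44.9° with length 35.6, so B = 35.6·(cos -44.9°, sin -44.9°) = (25.22, -25.13). ∠ZBF = 118.3°, so BF runs at -44.9° + (180° − 118.3°) = 16.80° from the x-axis; with |BF| = 41.2, F = B + 41.2·(cos 16.80°, sin 16.80°) = (64.66, -13.22). BF ⟂ FN; with |FN| = 23.2 on the left of BF, N = F + 23.2·(-0.2890, 0.9573) = (57.95, 8.989). Then cos ∠FNZ = NF·NZ / (|NF||NZ|), giving 97.98°.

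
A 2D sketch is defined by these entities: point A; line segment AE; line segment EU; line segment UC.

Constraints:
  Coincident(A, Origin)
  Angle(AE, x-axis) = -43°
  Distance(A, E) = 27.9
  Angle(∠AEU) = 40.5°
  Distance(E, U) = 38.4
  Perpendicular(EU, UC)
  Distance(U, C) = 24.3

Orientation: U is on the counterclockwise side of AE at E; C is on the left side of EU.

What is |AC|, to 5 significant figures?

18.262

A is at the origin; AE runs at -43.0° with length 27.9, so E = 27.9·(cos -43.0°, sin -43.0°) = (20.405, -19.028). ∠AEU = 40.5°, so EU runs at -43.0° + (180° − 40.5°) = 96.500° from the x-axis; with |EU| = 38.4, U = E + 38.4·(cos 96.500°, sin 96.500°) = (16.058, 19.125). The perpendicularity gives UC at right angles to EU; with |UC| = 24.3 on the left of EU, C = U + 24.3·(-0.99357, -0.11320) = (-8.0860, 16.375). Then |AC| = |C − A| = 18.262.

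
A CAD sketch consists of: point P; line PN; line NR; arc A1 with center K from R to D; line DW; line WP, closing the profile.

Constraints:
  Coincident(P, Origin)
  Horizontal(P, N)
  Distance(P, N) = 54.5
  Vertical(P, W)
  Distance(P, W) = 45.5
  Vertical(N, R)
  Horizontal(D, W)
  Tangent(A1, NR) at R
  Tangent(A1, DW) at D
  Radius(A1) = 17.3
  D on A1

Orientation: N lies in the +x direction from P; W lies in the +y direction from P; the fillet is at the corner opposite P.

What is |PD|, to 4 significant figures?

58.77

The virtual corner opposite P is at (54.50, 45.50). Tangency of A1 to NR means the radius KR is perpendicular to NR and tangency of A1 to DW means the radius KD is perpendicular to DW, with radius 17.3, so the center K sits 17.3 in from both sides at K = (37.20, 28.20). That places the tangent points at R = (54.50, 28.20) on NR and D = (37.20, 45.50) on DW. Then |PD| = |D − P| = 58.77.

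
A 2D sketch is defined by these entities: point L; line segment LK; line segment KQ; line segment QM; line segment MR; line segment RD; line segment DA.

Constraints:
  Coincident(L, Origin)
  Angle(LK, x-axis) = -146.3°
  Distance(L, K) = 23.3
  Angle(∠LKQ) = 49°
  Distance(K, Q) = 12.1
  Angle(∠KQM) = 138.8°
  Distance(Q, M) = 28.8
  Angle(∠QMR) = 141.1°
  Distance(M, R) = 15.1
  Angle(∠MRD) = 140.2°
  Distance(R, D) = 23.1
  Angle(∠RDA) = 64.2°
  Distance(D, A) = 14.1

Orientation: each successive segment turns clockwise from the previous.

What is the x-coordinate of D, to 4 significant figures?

37.21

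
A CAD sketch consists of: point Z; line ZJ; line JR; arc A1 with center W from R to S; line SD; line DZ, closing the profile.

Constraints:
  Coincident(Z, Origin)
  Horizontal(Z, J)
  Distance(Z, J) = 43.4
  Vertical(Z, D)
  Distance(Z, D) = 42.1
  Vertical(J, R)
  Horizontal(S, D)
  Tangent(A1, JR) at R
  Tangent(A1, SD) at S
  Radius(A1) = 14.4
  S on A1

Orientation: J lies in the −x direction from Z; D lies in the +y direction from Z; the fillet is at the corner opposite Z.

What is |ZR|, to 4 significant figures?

51.49

Z is at the origin; ZJ is horizontal with |ZJ| = 43.4 and J on the −x side, so J = (-43.40, 0.000). ZD is vertical with |ZD| = 42.1 and D on the +y side, so D = (0.000, 42.10). The virtual corner opposite Z is at (-43.40, 42.10). Tangency of A1 to JR means the radius WR is perpendicular to JR and since A1 is tangent to SD there, WS ⟂ SD, with radius 14.4, so the center W sits 14.4 in from both sides at W = (-29.00, 27.70). That places the tangent points at R = (-43.40, 27.70) on JR and S = (-29.00, 42.10) on SD. Then |ZR| = |R − Z| = 51.49.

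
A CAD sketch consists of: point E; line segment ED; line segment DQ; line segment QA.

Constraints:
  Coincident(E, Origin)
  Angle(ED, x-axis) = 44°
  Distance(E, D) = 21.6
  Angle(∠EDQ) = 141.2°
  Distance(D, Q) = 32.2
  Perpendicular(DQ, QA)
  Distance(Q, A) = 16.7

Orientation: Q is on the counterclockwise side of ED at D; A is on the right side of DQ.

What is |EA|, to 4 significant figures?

57.61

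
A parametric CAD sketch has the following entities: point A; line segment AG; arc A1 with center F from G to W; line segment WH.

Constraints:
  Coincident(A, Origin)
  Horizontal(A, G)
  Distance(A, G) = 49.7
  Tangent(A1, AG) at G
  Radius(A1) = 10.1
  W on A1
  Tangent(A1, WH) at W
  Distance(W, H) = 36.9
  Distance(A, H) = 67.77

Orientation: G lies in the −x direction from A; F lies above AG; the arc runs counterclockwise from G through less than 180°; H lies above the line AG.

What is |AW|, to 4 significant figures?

41.65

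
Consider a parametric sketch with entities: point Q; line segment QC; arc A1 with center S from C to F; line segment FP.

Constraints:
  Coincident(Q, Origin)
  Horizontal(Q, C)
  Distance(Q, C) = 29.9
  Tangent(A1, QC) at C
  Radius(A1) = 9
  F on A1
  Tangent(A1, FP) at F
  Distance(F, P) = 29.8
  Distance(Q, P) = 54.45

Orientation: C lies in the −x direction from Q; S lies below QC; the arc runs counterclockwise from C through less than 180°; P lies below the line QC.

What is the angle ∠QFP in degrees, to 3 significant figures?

102°

Checks: |SF| = 9.000 ✓; ∠(SF, FP) = 90.00° ✓; |FP| = 29.80 ✓; |QP| = 54.45 ✓.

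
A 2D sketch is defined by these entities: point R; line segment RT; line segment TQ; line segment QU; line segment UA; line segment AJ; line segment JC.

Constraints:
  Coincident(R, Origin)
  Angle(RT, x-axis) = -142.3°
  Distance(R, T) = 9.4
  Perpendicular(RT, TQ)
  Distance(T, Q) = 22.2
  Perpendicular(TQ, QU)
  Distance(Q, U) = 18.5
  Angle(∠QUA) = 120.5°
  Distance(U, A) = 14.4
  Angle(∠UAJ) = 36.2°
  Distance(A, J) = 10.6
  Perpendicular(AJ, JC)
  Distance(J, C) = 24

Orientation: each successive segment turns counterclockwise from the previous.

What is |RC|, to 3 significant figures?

39.5

∠UAJ = 36.2° gives AJ at -119° from the x-axis; with |AJ| = 10.6, J = (13.8, -6.98). AJ is perpendicular to JC, so JC runs at -29.0°; with |JC| = 24.0, C = (34.8, -18.6). Then |RC| = |C − R| = 39.5.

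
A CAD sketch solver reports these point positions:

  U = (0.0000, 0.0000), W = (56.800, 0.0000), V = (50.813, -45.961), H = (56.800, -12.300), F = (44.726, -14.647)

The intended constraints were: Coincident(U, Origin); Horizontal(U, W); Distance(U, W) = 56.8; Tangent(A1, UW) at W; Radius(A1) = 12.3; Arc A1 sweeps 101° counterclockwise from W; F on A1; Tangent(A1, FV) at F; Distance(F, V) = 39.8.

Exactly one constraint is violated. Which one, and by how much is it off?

Distance(F, V) = 39.8 — off by 7.90.

U = (0.00, 0.00) ✓; U.y = 0.00, W.y = 0.00 ✓; |UW| = 56.80 ✓; ∠(HW, WU) = 90.00° ✓; |HW| = 12.30 ✓; bearing(H→F) − bearing(H→W) = 101.0° ✓; |HF| = 12.30 ✓; ∠(HF, FV) = 90.00° ✓; |FV| = 31.90 ✗.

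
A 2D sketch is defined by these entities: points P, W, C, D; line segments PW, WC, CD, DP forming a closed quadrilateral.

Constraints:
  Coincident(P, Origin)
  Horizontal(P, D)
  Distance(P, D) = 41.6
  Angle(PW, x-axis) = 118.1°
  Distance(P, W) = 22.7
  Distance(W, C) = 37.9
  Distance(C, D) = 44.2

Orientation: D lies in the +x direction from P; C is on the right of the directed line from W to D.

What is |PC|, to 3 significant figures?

16.2

Checks: P = (0.00, 0.00) ✓; |WC| = 37.90 ✓; |CD| = 44.20 ✓.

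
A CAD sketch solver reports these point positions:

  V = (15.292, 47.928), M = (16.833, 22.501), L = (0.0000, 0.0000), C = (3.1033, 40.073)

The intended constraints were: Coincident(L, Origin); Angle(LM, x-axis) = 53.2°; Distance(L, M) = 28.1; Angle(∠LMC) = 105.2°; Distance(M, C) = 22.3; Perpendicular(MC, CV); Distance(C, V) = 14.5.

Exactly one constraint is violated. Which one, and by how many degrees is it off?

Perpendicular(MC, CV) — off by 5.20°.

L = (0.00, 0.00) ✓; LM at 53.20° ✓; |LM| = 28.10 ✓; ∠LMC = 105.2° ✓; |MC| = 22.30 ✓; ∠(MC, CV) = 95.20° ✗; |CV| = 14.50 ✓.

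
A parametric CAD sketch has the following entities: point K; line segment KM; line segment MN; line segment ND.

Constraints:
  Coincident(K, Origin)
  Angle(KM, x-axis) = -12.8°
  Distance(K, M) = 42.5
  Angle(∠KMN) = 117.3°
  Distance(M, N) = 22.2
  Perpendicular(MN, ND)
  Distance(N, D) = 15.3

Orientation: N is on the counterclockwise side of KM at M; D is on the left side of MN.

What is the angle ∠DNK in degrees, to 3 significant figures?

47.8°

∠KMN = 117.3°, so MN runs at -12.8° + (180° − 117.3°) = 49.9° from the x-axis; with |MN| = 22.2, N = M + 22.2·(cos 49.9°, sin 49.9°) = (55.7, 7.57). MN is perpendicular to ND; with |ND| = 15.3 on the left of MN, D = N + 15.3·(-0.765, 0.644) = (44.0, 17.4). Then cos ∠DNK = ND·NK / (|ND||NK|), giving 47.8°.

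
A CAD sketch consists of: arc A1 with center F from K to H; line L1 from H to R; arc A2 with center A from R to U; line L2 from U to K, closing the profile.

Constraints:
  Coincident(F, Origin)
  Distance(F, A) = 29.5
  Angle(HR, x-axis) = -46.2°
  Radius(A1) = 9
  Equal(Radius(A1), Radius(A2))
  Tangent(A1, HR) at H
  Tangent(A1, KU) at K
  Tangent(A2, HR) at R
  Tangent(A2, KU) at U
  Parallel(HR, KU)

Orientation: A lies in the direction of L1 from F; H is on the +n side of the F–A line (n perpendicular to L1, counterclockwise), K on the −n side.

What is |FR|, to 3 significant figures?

30.8

Tangency of A1 to both parallel lines with radius 9.0 puts H and K at F ± 9.0·n: H = (6.50, 6.23), K = (-6.50, -6.23). Equal radii place R and U the same way about A: R = A + 9.0·n = (26.9, -15.1), U = A − 9.0·n = (13.9, -27.5). Then |FR| = |R − F| = 30.8.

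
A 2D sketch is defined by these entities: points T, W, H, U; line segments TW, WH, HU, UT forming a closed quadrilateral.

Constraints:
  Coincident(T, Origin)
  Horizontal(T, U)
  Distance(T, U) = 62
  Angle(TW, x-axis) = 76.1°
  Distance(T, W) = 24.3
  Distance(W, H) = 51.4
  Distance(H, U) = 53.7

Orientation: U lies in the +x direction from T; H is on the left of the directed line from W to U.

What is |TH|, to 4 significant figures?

71.23

Checks: T.y = 0.00, U.y = 0.00 ✓; |WH| = 51.40 ✓; |HU| = 53.70 ✓.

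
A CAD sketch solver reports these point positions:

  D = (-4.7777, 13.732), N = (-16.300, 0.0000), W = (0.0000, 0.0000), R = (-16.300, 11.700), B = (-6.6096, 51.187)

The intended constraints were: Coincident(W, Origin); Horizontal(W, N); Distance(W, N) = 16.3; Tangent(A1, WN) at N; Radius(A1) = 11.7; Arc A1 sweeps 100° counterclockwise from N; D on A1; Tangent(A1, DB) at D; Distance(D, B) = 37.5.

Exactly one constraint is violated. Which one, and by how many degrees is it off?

Tangent(A1, DB) at D — off by 7.20°.

W = (0.00, 0.00) ✓; W.y = 0.00, N.y = 0.00 ✓; |WN| = 16.30 ✓; ∠(RN, NW) = 90.00° ✓; |RN| = 11.70 ✓; bearing(R→D) − bearing(R→N) = 100.0° ✓; |RD| = 11.70 ✓; ∠(RD, DB) = 97.20° ✗; |DB| = 37.50 ✓.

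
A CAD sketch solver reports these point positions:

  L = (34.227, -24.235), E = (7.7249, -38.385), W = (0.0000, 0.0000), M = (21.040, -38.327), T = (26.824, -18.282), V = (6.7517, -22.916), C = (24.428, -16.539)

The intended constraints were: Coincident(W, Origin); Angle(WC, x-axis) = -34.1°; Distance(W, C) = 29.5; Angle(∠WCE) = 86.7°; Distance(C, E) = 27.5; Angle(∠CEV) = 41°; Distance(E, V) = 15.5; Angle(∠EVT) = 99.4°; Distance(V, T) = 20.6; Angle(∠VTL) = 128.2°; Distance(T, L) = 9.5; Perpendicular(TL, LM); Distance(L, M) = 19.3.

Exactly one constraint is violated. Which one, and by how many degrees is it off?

Perpendicular(TL, LM) — off by 4.30°.

W = (0.00, 0.00) ✓; WC at -34.10° ✓; |WC| = 29.50 ✓; ∠WCE = 86.70° ✓; |CE| = 27.50 ✓; ∠CEV = 41.00° ✓; |EV| = 15.50 ✓; ∠EVT = 99.40° ✓; |VT| = 20.60 ✓; ∠VTL = 128.2° ✓; |TL| = 9.500 ✓; ∠(TL, LM) = 94.30° ✗; |LM| = 19.30 ✓.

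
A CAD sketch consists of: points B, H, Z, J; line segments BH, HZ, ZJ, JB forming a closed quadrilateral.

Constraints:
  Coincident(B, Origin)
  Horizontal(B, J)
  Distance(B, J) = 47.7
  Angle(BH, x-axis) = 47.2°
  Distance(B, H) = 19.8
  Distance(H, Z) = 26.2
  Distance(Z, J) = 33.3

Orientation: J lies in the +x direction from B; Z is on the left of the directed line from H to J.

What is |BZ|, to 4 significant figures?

45.84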